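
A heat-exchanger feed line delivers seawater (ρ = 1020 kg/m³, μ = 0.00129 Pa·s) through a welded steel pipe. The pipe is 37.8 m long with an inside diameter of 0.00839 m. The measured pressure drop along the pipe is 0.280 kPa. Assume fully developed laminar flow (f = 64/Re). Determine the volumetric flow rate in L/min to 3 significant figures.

For laminar flow, f = 64/Re with Re = ρVD/μ, so Darcy-Weisbach reduces to ΔP = 32μLV/D². Solving for V: V = ΔP·D²/(32μL) = 280·(0.00839)²/(32·0.00129·37.8) = 0.01263 m/s.
Check: Re = ρVD/μ = 1020·0.01263·0.00839/0.00129 = 83.8 < 2300, so the laminar assumption holds.
Q = V·A = 0.01263·(π/4·0.00839²) = 6.983e-07 m³/s = 0.0419 L/min.

Q ≈ 0.0419 L/min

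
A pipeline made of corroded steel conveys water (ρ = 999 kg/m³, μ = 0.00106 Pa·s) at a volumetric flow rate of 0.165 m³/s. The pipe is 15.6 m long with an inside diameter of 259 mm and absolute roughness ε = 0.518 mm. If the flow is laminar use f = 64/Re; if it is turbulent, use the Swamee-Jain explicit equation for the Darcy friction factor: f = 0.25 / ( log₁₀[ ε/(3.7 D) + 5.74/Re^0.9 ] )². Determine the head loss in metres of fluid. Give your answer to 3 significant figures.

h_f ≈ 0.715 m

Cross-sectional area A = πD²/4 = π(0.259)²/4 = 0.05269 m²; mean velocity V = Q/A = 0.165/0.05269 = 3.132 m/s.
Reynolds number Re = ρVD/μ = 999 · 3.132 · 0.259 / 0.00106 = 7.645e+05.
Re > 4000 → turbulent. Relative roughness ε/D = 0.000518/0.259 = 0.002. Swamee-Jain: f = 0.25/(log₁₀[0.002/3.7 + 5.74/7.645e+05^0.9])² = 0.25/(log₁₀[0.000541 + 2.91e-05])² = 0.25/(-3.244)² = 0.02375.
Darcy-Weisbach: ΔP = f(L/D)(ρV²/2) = 0.02375·(15.6/0.259)·(999·3.132²/2) = 0.02375·60.23·4899 = 7008 Pa.
Head loss h_f = ΔP/(ρg) = 7008/(999·9.81) = 0.715 m.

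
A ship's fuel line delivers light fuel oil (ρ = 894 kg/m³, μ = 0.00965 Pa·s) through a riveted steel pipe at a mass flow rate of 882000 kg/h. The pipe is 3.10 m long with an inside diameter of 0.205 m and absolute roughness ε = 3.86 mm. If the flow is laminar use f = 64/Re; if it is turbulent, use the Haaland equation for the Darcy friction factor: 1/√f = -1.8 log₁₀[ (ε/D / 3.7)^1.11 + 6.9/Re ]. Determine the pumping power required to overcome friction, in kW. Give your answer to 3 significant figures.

P ≈ 6.11 kW

ṁ = 882000 kg/h = 882000/3600 = 245 kg/s.
A = πD²/4 = π(0.205)²/4 = 0.03301 m²; mean velocity V = ṁ/(ρA) = 245/(894 · 0.03301) = 8.303 m/s.
Reynolds number Re = ρVD/μ = 894 · 8.303 · 0.205 / 0.00965 = 1.577e+05.
Re > 4000 → turbulent. Relative roughness ε/D = 0.00386/0.205 = 0.0188. Haaland: 1/√f = -1.8 log₁₀[(0.0188/3.7)^1.11 + 6.9/1.577e+05] = -1.8 log₁₀[0.00285 + 4.38e-05] = 4.57, so f = 0.04788.
Darcy-Weisbach: ΔP = f(L/D)(ρV²/2) = 0.04788·(3.1/0.205)·(894·8.303²/2) = 0.04788·15.12·3.082e+04 = 2.231e+04 Pa.
Q = ṁ/ρ = 245/894 = 0.274 m³/s.
Pumping power P = QΔP = 0.274·2.231e+04 = 6114 W = 6.11 kW.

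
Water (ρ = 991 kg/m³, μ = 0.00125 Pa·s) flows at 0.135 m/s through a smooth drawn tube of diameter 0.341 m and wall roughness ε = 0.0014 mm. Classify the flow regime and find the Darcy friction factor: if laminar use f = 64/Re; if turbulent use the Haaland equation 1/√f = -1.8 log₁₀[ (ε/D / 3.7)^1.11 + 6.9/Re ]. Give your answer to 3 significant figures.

Re = ρVD/μ = 991·0.135·0.341/0.00125 = 3.65e+04.
Re > 4000 → turbulent. ε/D = 1.4e-06/0.341 = 4.11e-06; Haaland: 1/√f = -1.8 log₁₀[2.46e-07 + 0.000189] = 6.701, so f = 0.02227.

f ≈ 0.0223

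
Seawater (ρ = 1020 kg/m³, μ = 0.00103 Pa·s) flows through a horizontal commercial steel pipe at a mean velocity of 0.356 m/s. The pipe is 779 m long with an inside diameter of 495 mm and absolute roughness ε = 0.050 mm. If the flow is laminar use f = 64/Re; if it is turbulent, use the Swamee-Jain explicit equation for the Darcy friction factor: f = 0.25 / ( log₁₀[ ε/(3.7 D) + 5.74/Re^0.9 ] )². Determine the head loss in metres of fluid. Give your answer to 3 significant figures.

Reynolds number Re = ρVD/μ = 1020 · 0.356 · 0.495 / 0.00103 = 1.745e+05.
Re > 4000 → turbulent. Relative roughness ε/D = 5e-05/0.495 = 0.000101. Swamee-Jain: f = 0.25/(log₁₀[0.000101/3.7 + 5.74/1.745e+05^0.9])² = 0.25/(log₁₀[2.73e-05 + 0.00011])² = 0.25/(-3.862)² = 0.01676.
Darcy-Weisbach: ΔP = f(L/D)(ρV²/2) = 0.01676·(779/0.495)·(1020·0.356²/2) = 0.01676·1574·64.64 = 1705 Pa.
Head loss h_f = ΔP/(ρg) = 1705/(1020·9.81) = 0.170 m.

h_f ≈ 0.170 m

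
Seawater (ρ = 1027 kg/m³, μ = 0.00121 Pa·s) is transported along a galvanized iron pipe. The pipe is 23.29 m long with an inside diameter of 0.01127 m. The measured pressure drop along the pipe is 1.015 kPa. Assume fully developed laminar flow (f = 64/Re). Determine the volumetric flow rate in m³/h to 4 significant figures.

Q ≈ 0.05134 m³/h

For laminar flow, f = 64/Re with Re = ρVD/μ, so Darcy-Weisbach reduces to ΔP = 32μLV/D². Solving for V: V = ΔP·D²/(32μL) = 1015·(0.01127)²/(32·0.00121·23.29) = 0.143 m/s.
Check: Re = ρVD/μ = 1027·0.143·0.01127/0.00121 = 1367 < 2300, so the laminar assumption holds.
Q = V·A = 0.143·(π/4·0.01127²) = 1.426e-05 m³/s = 0.05134 m³/h.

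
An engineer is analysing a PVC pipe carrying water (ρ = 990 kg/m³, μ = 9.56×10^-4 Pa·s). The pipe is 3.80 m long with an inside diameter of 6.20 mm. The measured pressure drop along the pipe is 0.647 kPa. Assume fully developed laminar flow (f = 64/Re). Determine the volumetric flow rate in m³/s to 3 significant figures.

For laminar flow, f = 64/Re with Re = ρVD/μ, so Darcy-Weisbach reduces to ΔP = 32μLV/D². Solving for V: V = ΔP·D²/(32μL) = 647·(0.0062)²/(32·0.000956·3.8) = 0.2139 m/s.
Check: Re = ρVD/μ = 990·0.2139·0.0062/0.000956 = 1374 < 2300, so the laminar assumption holds.
Q = V·A = 0.2139·(π/4·0.0062²) = 6.459e-06 m³/s = 6.46×10^-6 m³/s.

Q ≈ 6.46×10^-6 m³/s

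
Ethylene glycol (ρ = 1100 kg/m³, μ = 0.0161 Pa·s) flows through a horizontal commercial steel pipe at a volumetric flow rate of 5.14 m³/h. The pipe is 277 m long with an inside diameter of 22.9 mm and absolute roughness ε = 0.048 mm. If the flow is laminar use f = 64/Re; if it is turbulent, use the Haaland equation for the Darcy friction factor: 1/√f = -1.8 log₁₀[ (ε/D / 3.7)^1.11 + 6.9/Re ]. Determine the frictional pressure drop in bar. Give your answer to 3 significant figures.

ΔP ≈ 31.1 bar

Q = 5.14 m³/h = 5.14/3600 = 0.001428 m³/s.
Cross-sectional area A = πD²/4 = π(0.0229)²/4 = 0.0004119 m²; mean velocity V = Q/A = 0.001428/0.0004119 = 3.467 m/s.
Reynolds number Re = ρVD/μ = 1100 · 3.467 · 0.0229 / 0.0161 = 5424.
Re > 4000 → turbulent. Relative roughness ε/D = 4.8e-05/0.0229 = 0.0021. Haaland: 1/√f = -1.8 log₁₀[(0.0021/3.7)^1.11 + 6.9/5424] = -1.8 log₁₀[0.000249 + 0.00127] = 5.072, so f = 0.03887.
Darcy-Weisbach: ΔP = f(L/D)(ρV²/2) = 0.03887·(277/0.0229)·(1100·3.467²/2) = 0.03887·1.21e+04·6609 = 3.108e+06 Pa.
ΔP = 3.108e+06 Pa = 31.1 bar.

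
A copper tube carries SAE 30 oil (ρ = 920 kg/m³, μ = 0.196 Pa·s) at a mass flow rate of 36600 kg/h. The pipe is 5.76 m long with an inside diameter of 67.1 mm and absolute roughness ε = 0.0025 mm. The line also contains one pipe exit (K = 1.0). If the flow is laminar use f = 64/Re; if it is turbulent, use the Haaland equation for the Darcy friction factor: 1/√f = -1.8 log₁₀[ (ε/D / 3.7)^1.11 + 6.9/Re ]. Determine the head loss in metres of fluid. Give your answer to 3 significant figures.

h_f ≈ 3.28 m

ṁ = 36600 kg/h = 36600/3600 = 10.17 kg/s.
A = πD²/4 = π(0.0671)²/4 = 0.003536 m²; mean velocity V = ṁ/(ρA) = 10.17/(920 · 0.003536) = 3.125 m/s.
Reynolds number Re = ρVD/μ = 920 · 3.125 · 0.0671 / 0.196 = 984.3.
Re < 2300 → laminar flow, so f = 64/Re = 64/984.3 = 0.06502 (the turbulent correlation is not needed).
Total minor-loss coefficient ΣK = 1·1 = 1.
ΔP = [f·L/D + ΣK]·(ρV²/2) = [0.06502·5.76/0.0671 + 1]·(920·3.125²/2) = [5.582 + 1]·4492 = 2.957e+04 Pa.
Head loss h_f = ΔP/(ρg) = 2.957e+04/(920·9.81) = 3.28 m.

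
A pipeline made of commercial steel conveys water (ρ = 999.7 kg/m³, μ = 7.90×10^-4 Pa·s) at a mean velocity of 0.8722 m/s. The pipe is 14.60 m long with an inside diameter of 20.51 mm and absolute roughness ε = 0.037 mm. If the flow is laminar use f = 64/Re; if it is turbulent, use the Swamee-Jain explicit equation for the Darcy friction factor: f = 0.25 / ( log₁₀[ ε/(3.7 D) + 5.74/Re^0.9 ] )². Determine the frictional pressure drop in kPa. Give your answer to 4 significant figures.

Reynolds number Re = ρVD/μ = 999.7 · 0.8722 · 0.02051 / 0.00079 = 2.264e+04.
Re > 4000 → turbulent. Relative roughness ε/D = 3.7e-05/0.02051 = 0.0018. Swamee-Jain: f = 0.25/(log₁₀[0.0018/3.7 + 5.74/2.264e+04^0.9])² = 0.25/(log₁₀[0.000488 + 0.000691])² = 0.25/(-2.929)² = 0.02915.
Darcy-Weisbach: ΔP = f(L/D)(ρV²/2) = 0.02915·(14.6/0.02051)·(999.7·0.8722²/2) = 0.02915·711.8·380.3 = 7890 Pa.
ΔP = 7890 Pa = 7.890 kPa.

ΔP ≈ 7.890 kPa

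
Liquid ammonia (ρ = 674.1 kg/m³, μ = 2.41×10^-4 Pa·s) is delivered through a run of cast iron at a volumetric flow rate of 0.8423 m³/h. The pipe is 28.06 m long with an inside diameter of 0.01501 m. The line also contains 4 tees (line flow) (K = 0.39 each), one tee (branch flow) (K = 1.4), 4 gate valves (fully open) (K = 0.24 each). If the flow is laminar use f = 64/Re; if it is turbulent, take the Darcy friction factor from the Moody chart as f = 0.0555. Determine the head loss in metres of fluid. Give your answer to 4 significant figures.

h_f ≈ 9.595 m

Q = 0.8423 m³/h = 0.8423/3600 = 0.000234 m³/s.
Cross-sectional area A = πD²/4 = π(0.01501)²/4 = 0.000177 m²; mean velocity V = Q/A = 0.000234/0.000177 = 1.322 m/s.
Reynolds number Re = ρVD/μ = 674.1 · 1.322 · 0.01501 / 0.000241 = 5.551e+04.
Re > 4000 → turbulent; use the Moody-chart value f = 0.0555.
Total minor-loss coefficient ΣK = 4·0.39 + 1·1.4 + 4·0.24 = 3.92.
ΔP = [f·L/D + ΣK]·(ρV²/2) = [0.0555·28.06/0.01501 + 3.92]·(674.1·1.322²/2) = [103.8 + 3.92]·589.3 = 6.345e+04 Pa.
Head loss h_f = ΔP/(ρg) = 6.345e+04/(674.1·9.81) = 9.595 m.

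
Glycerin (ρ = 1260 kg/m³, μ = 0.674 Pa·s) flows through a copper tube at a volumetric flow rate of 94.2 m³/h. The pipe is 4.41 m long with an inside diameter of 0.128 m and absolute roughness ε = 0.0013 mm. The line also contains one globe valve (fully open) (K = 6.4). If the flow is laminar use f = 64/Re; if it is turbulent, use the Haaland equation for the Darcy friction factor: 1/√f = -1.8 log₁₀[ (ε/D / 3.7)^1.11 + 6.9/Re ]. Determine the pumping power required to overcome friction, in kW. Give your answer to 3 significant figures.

Q = 94.2 m³/h = 94.2/3600 = 0.02617 m³/s.
Cross-sectional area A = πD²/4 = π(0.128)²/4 = 0.01287 m²; mean velocity V = Q/A = 0.02617/0.01287 = 2.033 m/s.
Reynolds number Re = ρVD/μ = 1260 · 2.033 · 0.128 / 0.674 = 486.6.
Re < 2300 → laminar flow, so f = 64/Re = 64/486.6 = 0.1315 (the turbulent correlation is not needed).
Total minor-loss coefficient ΣK = 1·6.4 = 6.4.
ΔP = [f·L/D + ΣK]·(ρV²/2) = [0.1315·4.41/0.128 + 6.4]·(1260·2.033²/2) = [4.532 + 6.4]·2605 = 2.848e+04 Pa.
Pumping power P = QΔP = 0.02617·2.848e+04 = 745.2 W = 0.745 kW.

P ≈ 0.745 kW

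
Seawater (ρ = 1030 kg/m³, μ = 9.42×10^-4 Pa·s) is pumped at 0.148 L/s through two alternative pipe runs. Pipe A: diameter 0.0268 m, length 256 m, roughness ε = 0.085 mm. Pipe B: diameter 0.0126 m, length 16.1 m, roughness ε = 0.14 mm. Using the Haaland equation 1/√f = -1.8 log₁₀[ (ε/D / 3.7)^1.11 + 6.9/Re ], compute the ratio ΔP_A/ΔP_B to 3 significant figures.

ΔP_A/ΔP_B ≈ 0.318

Pipe A: V = Q/A = 0.000148/0.0005641 = 0.2624 m/s; Re = 7688; ε/D = 0.00317; Haaland → f = 0.03698; ΔP_A = f(L/D)(ρV²/2) = 1.252e+04 Pa.
Pipe B: V = Q/A = 0.000148/0.0001247 = 1.187 m/s; Re = 1.635e+04; ε/D = 0.0111; Haaland → f = 0.04242; ΔP_B = f(L/D)(ρV²/2) = 3.933e+04 Pa.
ΔP_A/ΔP_B = 1.252e+04/3.933e+04 = 0.318.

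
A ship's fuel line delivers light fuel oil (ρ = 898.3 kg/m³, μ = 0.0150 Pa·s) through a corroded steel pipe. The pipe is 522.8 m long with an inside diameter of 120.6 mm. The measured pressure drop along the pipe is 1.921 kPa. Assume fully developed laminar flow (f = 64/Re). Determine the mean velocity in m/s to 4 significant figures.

V ≈ 0.1113 m/s

For laminar flow, f = 64/Re with Re = ρVD/μ, so Darcy-Weisbach reduces to ΔP = 32μLV/D². Solving for V: V = ΔP·D²/(32μL) = 1921·(0.1206)²/(32·0.015·522.8) = 0.1113 m/s.
Check: Re = ρVD/μ = 898.3·0.1113·0.1206/0.015 = 804.1 < 2300, so the laminar assumption holds.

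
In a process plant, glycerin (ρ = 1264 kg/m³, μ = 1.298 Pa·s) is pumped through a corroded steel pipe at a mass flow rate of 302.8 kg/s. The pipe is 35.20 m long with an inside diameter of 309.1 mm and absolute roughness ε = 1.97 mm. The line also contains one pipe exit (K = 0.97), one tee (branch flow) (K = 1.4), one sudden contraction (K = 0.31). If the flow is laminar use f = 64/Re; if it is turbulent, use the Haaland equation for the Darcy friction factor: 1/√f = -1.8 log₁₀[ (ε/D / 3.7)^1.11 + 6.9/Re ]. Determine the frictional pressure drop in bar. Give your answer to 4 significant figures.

A = πD²/4 = π(0.3091)²/4 = 0.07504 m²; mean velocity V = ṁ/(ρA) = 302.8/(1264 · 0.07504) = 3.192 m/s.
Reynolds number Re = ρVD/μ = 1264 · 3.192 · 0.3091 / 1.3 = 960.9.
Re < 2300 → laminar flow, so f = 64/Re = 64/960.9 = 0.0666 (the turbulent correlation is not needed).
Total minor-loss coefficient ΣK = 1·0.97 + 1·1.4 + 1·0.31 = 2.68.
ΔP = [f·L/D + ΣK]·(ρV²/2) = [0.0666·35.2/0.3091 + 2.68]·(1264·3.192²/2) = [7.585 + 2.68]·6441 = 6.611e+04 Pa.
ΔP = 6.611e+04 Pa = 0.6611 bar.

ΔP ≈ 0.6611 bar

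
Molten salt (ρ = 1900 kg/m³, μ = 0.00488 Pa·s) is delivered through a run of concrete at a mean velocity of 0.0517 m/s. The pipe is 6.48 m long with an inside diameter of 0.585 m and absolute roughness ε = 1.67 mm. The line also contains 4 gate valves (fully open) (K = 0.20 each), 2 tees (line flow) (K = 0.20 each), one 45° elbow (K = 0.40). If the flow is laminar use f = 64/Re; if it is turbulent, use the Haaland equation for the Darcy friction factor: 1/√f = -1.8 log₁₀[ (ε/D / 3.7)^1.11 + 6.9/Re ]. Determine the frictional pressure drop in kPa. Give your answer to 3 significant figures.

Reynolds number Re = ρVD/μ = 1900 · 0.0517 · 0.585 / 0.00488 = 1.178e+04.
Re > 4000 → turbulent. Relative roughness ε/D = 0.00167/0.585 = 0.00285. Haaland: 1/√f = -1.8 log₁₀[(0.00285/3.7)^1.11 + 6.9/1.178e+04] = -1.8 log₁₀[0.000351 + 0.000586] = 5.451, so f = 0.03365.
Total minor-loss coefficient ΣK = 4·0.2 + 2·0.2 + 1·0.4 = 1.6.
ΔP = [f·L/D + ΣK]·(ρV²/2) = [0.03365·6.48/0.585 + 1.6]·(1900·0.0517²/2) = [0.3728 + 1.6]·2.539 = 5.009 Pa.
ΔP = 5.009 Pa = 0.00501 kPa.

ΔP ≈ 0.00501 kPa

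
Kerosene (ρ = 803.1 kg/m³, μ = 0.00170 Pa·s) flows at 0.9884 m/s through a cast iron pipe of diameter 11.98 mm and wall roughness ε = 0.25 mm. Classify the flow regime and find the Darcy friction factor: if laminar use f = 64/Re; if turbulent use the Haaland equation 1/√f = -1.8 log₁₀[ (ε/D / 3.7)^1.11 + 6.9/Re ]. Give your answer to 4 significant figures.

Re = ρVD/μ = 803.1·0.9884·0.01198/0.0017 = 5594.
Re > 4000 → turbulent. ε/D = 0.00025/0.01198 = 0.0209; Haaland: 1/√f = -1.8 log₁₀[0.00319 + 0.00123] = 4.237, so f = 0.05569.

f ≈ 0.05569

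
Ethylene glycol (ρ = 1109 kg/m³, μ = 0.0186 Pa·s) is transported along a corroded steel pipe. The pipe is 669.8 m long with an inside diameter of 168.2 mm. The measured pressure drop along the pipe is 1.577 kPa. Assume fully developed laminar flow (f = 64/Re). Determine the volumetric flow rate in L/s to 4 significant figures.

Q ≈ 2.487 L/s

For laminar flow, f = 64/Re with Re = ρVD/μ, so Darcy-Weisbach reduces to ΔP = 32μLV/D². Solving for V: V = ΔP·D²/(32μL) = 1577·(0.1682)²/(32·0.0186·669.8) = 0.1119 m/s.
Check: Re = ρVD/μ = 1109·0.1119·0.1682/0.0186 = 1122 < 2300, so the laminar assumption holds.
Q = V·A = 0.1119·(π/4·0.1682²) = 0.002487 m³/s = 2.487 L/s.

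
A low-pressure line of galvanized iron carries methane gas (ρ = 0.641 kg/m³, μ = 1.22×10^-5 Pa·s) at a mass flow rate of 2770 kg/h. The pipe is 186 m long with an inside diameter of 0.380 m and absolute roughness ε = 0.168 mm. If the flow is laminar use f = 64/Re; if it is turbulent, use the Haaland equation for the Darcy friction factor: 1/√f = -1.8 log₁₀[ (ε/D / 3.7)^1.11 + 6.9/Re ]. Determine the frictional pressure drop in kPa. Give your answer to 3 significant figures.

ΔP ≈ 0.320 kPa

ṁ = 2770 kg/h = 2770/3600 = 0.7694 kg/s.
A = πD²/4 = π(0.38)²/4 = 0.1134 m²; mean velocity V = ṁ/(ρA) = 0.7694/(0.641 · 0.1134) = 10.58 m/s.
Reynolds number Re = ρVD/μ = 0.641 · 10.58 · 0.38 / 1.22e-05 = 2.113e+05.
Re > 4000 → turbulent. Relative roughness ε/D = 0.000168/0.38 = 0.000442. Haaland: 1/√f = -1.8 log₁₀[(0.000442/3.7)^1.11 + 6.9/2.113e+05] = -1.8 log₁₀[4.42e-05 + 3.27e-05] = 7.405, so f = 0.01823.
Darcy-Weisbach: ΔP = f(L/D)(ρV²/2) = 0.01823·(186/0.38)·(0.641·10.58²/2) = 0.01823·489.5·35.9 = 320.5 Pa.
ΔP = 320.5 Pa = 0.320 kPa.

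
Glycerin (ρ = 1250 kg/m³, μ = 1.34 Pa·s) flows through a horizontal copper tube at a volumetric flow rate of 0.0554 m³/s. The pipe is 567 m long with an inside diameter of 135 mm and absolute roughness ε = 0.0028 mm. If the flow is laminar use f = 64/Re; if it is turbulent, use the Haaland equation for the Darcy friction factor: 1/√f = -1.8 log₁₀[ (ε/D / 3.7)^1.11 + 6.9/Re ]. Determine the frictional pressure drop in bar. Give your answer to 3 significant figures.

Cross-sectional area A = πD²/4 = π(0.135)²/4 = 0.01431 m²; mean velocity V = Q/A = 0.0554/0.01431 = 3.87 m/s.
Reynolds number Re = ρVD/μ = 1250 · 3.87 · 0.135 / 1.34 = 487.4.
Re < 2300 → laminar flow, so f = 64/Re = 64/487.4 = 0.1313 (the turbulent correlation is not needed).
Darcy-Weisbach: ΔP = f(L/D)(ρV²/2) = 0.1313·(567/0.135)·(1250·3.87²/2) = 0.1313·4200·9362 = 5.163e+06 Pa.
ΔP = 5.163e+06 Pa = 51.6 bar.

ΔP ≈ 51.6 bar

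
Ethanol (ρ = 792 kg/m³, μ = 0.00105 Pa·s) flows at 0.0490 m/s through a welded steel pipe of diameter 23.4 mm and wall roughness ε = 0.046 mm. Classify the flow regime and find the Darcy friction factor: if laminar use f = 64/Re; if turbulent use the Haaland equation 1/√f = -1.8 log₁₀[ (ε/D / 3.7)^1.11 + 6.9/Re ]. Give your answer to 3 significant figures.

Re = ρVD/μ = 792·0.049·0.0234/0.00105 = 864.9.
Re < 2300 → laminar, so f = 64/Re = 0.074 (roughness is irrelevant in laminar flow).

f ≈ 0.0740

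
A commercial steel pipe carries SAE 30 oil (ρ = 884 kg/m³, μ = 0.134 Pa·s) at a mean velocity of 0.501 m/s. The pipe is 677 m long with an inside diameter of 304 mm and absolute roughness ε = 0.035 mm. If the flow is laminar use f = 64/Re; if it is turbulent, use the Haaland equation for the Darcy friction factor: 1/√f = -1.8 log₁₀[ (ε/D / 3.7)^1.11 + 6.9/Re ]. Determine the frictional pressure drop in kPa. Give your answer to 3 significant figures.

ΔP ≈ 15.7 kPa

Reynolds number Re = ρVD/μ = 884 · 0.501 · 0.304 / 0.134 = 1005.
Re < 2300 → laminar flow, so f = 64/Re = 64/1005 = 0.0637 (the turbulent correlation is not needed).
Darcy-Weisbach: ΔP = f(L/D)(ρV²/2) = 0.0637·(677/0.304)·(884·0.501²/2) = 0.0637·2227·110.9 = 1.574e+04 Pa.
ΔP = 1.574e+04 Pa = 15.7 kPa.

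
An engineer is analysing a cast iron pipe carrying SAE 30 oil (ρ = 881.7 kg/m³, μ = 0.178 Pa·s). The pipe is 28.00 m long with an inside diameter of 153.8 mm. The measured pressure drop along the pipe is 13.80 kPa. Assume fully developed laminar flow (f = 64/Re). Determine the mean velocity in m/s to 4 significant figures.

V ≈ 2.047 m/s

For laminar flow, f = 64/Re with Re = ρVD/μ, so Darcy-Weisbach reduces to ΔP = 32μLV/D². Solving for V: V = ΔP·D²/(32μL) = 1.38e+04·(0.1538)²/(32·0.178·28) = 2.047 m/s.
Check: Re = ρVD/μ = 881.7·2.047·0.1538/0.178 = 1559 < 2300, so the laminar assumption holds.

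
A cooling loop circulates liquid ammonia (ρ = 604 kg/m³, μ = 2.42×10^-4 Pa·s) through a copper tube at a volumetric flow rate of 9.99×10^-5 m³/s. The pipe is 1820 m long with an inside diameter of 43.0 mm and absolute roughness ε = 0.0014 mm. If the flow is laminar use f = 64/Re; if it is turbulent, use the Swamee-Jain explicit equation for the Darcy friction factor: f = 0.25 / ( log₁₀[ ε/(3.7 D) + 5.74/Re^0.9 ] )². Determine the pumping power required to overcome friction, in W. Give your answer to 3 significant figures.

Cross-sectional area A = πD²/4 = π(0.043)²/4 = 0.001452 m²; mean velocity V = Q/A = 9.99e-05/0.001452 = 0.06879 m/s.
Reynolds number Re = ρVD/μ = 604 · 0.06879 · 0.043 / 0.000242 = 7383.
Re > 4000 → turbulent. Relative roughness ε/D = 1.4e-06/0.043 = 3.26e-05. Swamee-Jain: f = 0.25/(log₁₀[3.26e-05/3.7 + 5.74/7383^0.9])² = 0.25/(log₁₀[8.8e-06 + 0.00189])² = 0.25/(-2.72)² = 0.03378.
Darcy-Weisbach: ΔP = f(L/D)(ρV²/2) = 0.03378·(1820/0.043)·(604·0.06879²/2) = 0.03378·4.233e+04·1.429 = 2043 Pa.
Pumping power P = QΔP = 9.99e-05·2043 = 0.2041 W = 0.204 W.

P ≈ 0.204 W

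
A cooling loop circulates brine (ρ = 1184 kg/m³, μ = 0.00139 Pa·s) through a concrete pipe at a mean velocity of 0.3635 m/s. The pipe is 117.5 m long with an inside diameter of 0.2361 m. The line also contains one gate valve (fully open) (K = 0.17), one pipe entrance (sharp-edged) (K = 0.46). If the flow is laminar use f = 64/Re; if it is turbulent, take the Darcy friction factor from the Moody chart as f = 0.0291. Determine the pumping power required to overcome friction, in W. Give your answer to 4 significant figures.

P ≈ 18.81 W

Reynolds number Re = ρVD/μ = 1184 · 0.3635 · 0.2361 / 0.00139 = 7.31e+04.
Re > 4000 → turbulent; use the Moody-chart value f = 0.0291.
Total minor-loss coefficient ΣK = 1·0.17 + 1·0.46 = 0.63.
ΔP = [f·L/D + ΣK]·(ρV²/2) = [0.0291·117.5/0.2361 + 0.63]·(1184·0.3635²/2) = [14.48 + 0.63]·78.22 = 1182 Pa.
Q = V·A = 0.3635·0.04378 = 0.01591 m³/s.
Pumping power P = QΔP = 0.01591·1182 = 18.812 W = 18.81 W.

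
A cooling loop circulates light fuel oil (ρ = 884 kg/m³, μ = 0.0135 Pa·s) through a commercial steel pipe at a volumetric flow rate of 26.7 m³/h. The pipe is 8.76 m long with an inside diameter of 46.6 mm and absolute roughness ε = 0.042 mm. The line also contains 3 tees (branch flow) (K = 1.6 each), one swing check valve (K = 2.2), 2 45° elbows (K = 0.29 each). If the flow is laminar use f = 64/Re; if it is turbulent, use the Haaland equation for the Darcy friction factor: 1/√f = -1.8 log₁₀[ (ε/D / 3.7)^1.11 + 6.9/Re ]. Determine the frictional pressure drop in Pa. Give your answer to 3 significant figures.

Q = 26.7 m³/h = 26.7/3600 = 0.007417 m³/s.
Cross-sectional area A = πD²/4 = π(0.0466)²/4 = 0.001706 m²; mean velocity V = Q/A = 0.007417/0.001706 = 4.349 m/s.
Reynolds number Re = ρVD/μ = 884 · 4.349 · 0.0466 / 0.0135 = 1.327e+04.
Re > 4000 → turbulent. Relative roughness ε/D = 4.2e-05/0.0466 = 0.000901. Haaland: 1/√f = -1.8 log₁₀[(0.000901/3.7)^1.11 + 6.9/1.327e+04] = -1.8 log₁₀[9.75e-05 + 0.00052] = 5.777, so f = 0.02997.
Total minor-loss coefficient ΣK = 3·1.6 + 1·2.2 + 2·0.29 = 7.58.
ΔP = [f·L/D + ΣK]·(ρV²/2) = [0.02997·8.76/0.0466 + 7.58]·(884·4.349²/2) = [5.633 + 7.58]·8358 = 1.104e+05 Pa.

ΔP ≈ 110000 Pa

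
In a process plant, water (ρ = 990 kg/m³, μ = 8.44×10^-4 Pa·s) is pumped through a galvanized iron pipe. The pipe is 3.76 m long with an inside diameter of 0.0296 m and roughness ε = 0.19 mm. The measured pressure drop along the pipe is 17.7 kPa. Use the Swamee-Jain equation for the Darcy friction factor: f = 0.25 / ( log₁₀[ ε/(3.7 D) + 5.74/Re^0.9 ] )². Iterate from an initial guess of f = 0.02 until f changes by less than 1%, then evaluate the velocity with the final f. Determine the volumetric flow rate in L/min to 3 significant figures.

Rearranging Darcy-Weisbach: V = √(2·ΔP·D/(f·L·ρ)). With ε/D = 0.00019/0.0296 = 0.00642, iterate starting from f = 0.02:
  f = 0.02 → V = √(2·1.77e+04·0.0296/(0.02·3.76·990)) = 3.752 m/s; Re = ρVD/μ = 1.303e+05; f → 0.03363
  f = 0.03363 → V = 2.893 m/s; Re = 1.004e+05; f → 0.03385
Converged (Δf/f < 1%). With the final f = 0.03385: V = √(2·1.77e+04·0.0296/(0.03385·3.76·990)) = 2.884 m/s.
Q = V·A = 2.884·(π/4·0.0296²) = 0.001984 m³/s = 119 L/min.

Q ≈ 119 L/min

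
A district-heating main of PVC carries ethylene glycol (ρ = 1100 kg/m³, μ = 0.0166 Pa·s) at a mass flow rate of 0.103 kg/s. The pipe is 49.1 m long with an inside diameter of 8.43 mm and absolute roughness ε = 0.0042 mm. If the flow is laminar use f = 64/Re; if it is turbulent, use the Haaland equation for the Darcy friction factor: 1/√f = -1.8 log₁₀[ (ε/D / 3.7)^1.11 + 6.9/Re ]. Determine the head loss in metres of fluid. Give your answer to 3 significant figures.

A = πD²/4 = π(0.00843)²/4 = 5.581e-05 m²; mean velocity V = ṁ/(ρA) = 0.103/(1100 · 5.581e-05) = 1.678 m/s.
Reynolds number Re = ρVD/μ = 1100 · 1.678 · 0.00843 / 0.0166 = 937.2.
Re < 2300 → laminar flow, so f = 64/Re = 64/937.2 = 0.06829 (the turbulent correlation is not needed).
Darcy-Weisbach: ΔP = f(L/D)(ρV²/2) = 0.06829·(49.1/0.00843)·(1100·1.678²/2) = 0.06829·5824·1548 = 6.157e+05 Pa.
Head loss h_f = ΔP/(ρg) = 6.157e+05/(1100·9.81) = 57.1 m.

h_f ≈ 57.1 m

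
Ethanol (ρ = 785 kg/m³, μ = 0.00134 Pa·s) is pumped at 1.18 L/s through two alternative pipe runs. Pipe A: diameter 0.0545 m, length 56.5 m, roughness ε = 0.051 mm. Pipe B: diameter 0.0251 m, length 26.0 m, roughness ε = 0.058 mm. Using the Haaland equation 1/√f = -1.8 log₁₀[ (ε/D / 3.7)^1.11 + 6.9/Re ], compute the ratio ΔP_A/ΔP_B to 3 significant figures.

Pipe A: V = Q/A = 0.00118/0.002333 = 0.5058 m/s; Re = 1.615e+04; ε/D = 0.000936; Haaland → f = 0.02875; ΔP_A = f(L/D)(ρV²/2) = 2993 Pa.
Pipe B: V = Q/A = 0.00118/0.0004948 = 2.385 m/s; Re = 3.507e+04; ε/D = 0.00231; Haaland → f = 0.02793; ΔP_B = f(L/D)(ρV²/2) = 6.459e+04 Pa.
ΔP_A/ΔP_B = 2993/6.459e+04 = 0.0463.

ΔP_A/ΔP_B ≈ 0.0463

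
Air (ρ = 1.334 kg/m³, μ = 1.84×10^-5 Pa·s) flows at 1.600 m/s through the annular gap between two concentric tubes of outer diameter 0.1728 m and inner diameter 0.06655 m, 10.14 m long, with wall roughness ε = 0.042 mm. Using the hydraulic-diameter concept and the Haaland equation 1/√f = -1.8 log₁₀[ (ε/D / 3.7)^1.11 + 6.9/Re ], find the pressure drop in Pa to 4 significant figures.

Hydraulic diameter D_h = 4A/P = D_o - D_i = 0.1728 - 0.06655 = 0.1063 m.
Re = ρVD_h/μ = 1.334·1.6·0.1063/1.84e-05 = 1.233e+04.
ε/D_h = 4.2e-05/0.1063 = 0.000395; Haaland gives 1/√f = -1.8 log₁₀[3.91e-05+0.00056] = 5.801, so f = 0.02972.
ΔP = f(L/D_h)(ρV²/2) = 0.02972·10.14/0.1063·1.708 = 4.843 Pa.

ΔP ≈ 4.843 Pa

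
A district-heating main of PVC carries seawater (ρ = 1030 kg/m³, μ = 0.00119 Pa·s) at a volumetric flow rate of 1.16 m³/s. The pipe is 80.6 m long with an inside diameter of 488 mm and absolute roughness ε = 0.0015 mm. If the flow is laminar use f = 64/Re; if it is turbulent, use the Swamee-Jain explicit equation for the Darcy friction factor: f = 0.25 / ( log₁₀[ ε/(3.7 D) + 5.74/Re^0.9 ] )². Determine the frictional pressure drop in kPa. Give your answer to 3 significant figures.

Cross-sectional area A = πD²/4 = π(0.488)²/4 = 0.187 m²; mean velocity V = Q/A = 1.16/0.187 = 6.202 m/s.
Reynolds number Re = ρVD/μ = 1030 · 6.202 · 0.488 / 0.00119 = 2.62e+06.
Re > 4000 → turbulent. Relative roughness ε/D = 1.5e-06/0.488 = 3.07e-06. Swamee-Jain: f = 0.25/(log₁₀[3.07e-06/3.7 + 5.74/2.62e+06^0.9])² = 0.25/(log₁₀[8.31e-07 + 9.6e-06])² = 0.25/(-4.981)² = 0.01007.
Darcy-Weisbach: ΔP = f(L/D)(ρV²/2) = 0.01007·(80.6/0.488)·(1030·6.202²/2) = 0.01007·165.2·1.981e+04 = 3.296e+04 Pa.
ΔP = 3.296e+04 Pa = 33.0 kPa.

ΔP ≈ 33.0 kPa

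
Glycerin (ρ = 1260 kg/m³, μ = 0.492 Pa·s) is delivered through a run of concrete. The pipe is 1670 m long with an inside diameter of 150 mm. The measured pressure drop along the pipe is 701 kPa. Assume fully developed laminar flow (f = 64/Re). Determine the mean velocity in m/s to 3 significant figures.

For laminar flow, f = 64/Re with Re = ρVD/μ, so Darcy-Weisbach reduces to ΔP = 32μLV/D². Solving for V: V = ΔP·D²/(32μL) = 7.01e+05·(0.15)²/(32·0.492·1670) = 0.5999 m/s.
Check: Re = ρVD/μ = 1260·0.5999·0.15/0.492 = 230.4 < 2300, so the laminar assumption holds.

V ≈ 0.600 m/s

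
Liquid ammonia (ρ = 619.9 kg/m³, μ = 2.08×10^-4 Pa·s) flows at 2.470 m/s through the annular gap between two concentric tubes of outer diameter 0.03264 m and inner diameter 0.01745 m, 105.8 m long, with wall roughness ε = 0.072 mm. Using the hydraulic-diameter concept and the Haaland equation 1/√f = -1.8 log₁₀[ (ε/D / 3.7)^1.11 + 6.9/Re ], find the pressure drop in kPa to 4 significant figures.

Hydraulic diameter D_h = 4A/P = D_o - D_i = 0.03264 - 0.01745 = 0.01519 m.
Re = ρVD_h/μ = 619.9·2.47·0.01519/0.000208 = 1.118e+05.
ε/D_h = 7.2e-05/0.01519 = 0.00474; Haaland gives 1/√f = -1.8 log₁₀[0.000616+6.17e-05] = 5.704, so f = 0.03073.
ΔP = f(L/D_h)(ρV²/2) = 0.03073·105.8/0.01519·1891 = 4.048e+05 Pa.
ΔP = 404.8 kPa.

ΔP ≈ 404.8 kPa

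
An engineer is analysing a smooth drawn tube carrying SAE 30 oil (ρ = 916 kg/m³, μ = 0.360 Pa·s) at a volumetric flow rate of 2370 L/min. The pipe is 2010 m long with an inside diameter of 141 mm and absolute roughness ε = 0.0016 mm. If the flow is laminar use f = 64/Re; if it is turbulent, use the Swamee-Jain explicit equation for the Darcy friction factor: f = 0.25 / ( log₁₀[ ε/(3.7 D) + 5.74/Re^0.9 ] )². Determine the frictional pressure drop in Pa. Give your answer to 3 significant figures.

ΔP ≈ 2.95×10^6 Pa

Q = 2370 L/min = 2370/60000 = 0.0395 m³/s.
Cross-sectional area A = πD²/4 = π(0.141)²/4 = 0.01561 m²; mean velocity V = Q/A = 0.0395/0.01561 = 2.53 m/s.
Reynolds number Re = ρVD/μ = 916 · 2.53 · 0.141 / 0.36 = 907.6.
Re < 2300 → laminar flow, so f = 64/Re = 64/907.6 = 0.07052 (the turbulent correlation is not needed).
Darcy-Weisbach: ΔP = f(L/D)(ρV²/2) = 0.07052·(2010/0.141)·(916·2.53²/2) = 0.07052·1.426e+04·2931 = 2.946e+06 Pa.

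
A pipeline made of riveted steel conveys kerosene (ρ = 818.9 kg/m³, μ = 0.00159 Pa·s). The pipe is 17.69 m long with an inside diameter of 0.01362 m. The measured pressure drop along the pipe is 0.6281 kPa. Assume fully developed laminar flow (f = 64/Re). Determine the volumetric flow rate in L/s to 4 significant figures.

Q ≈ 0.01886 L/s

For laminar flow, f = 64/Re with Re = ρVD/μ, so Darcy-Weisbach reduces to ΔP = 32μLV/D². Solving for V: V = ΔP·D²/(32μL) = 628.1·(0.01362)²/(32·0.00159·17.69) = 0.1295 m/s.
Check: Re = ρVD/μ = 818.9·0.1295·0.01362/0.00159 = 908.1 < 2300, so the laminar assumption holds.
Q = V·A = 0.1295·(π/4·0.01362²) = 1.886e-05 m³/s = 0.01886 L/s.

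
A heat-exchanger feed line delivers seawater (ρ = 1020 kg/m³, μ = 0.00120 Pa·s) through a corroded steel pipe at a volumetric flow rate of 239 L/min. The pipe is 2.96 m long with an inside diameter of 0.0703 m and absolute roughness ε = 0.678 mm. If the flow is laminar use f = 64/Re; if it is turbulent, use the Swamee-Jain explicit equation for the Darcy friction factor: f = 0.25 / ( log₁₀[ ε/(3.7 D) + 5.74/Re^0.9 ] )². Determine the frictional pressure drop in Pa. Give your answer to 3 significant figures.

ΔP ≈ 877 Pa

Q = 239 L/min = 239/60000 = 0.003983 m³/s.
Cross-sectional area A = πD²/4 = π(0.0703)²/4 = 0.003882 m²; mean velocity V = Q/A = 0.003983/0.003882 = 1.026 m/s.
Reynolds number Re = ρVD/μ = 1020 · 1.026 · 0.0703 / 0.0012 = 6.132e+04.
Re > 4000 → turbulent. Relative roughness ε/D = 0.000678/0.0703 = 0.00964. Swamee-Jain: f = 0.25/(log₁₀[0.00964/3.7 + 5.74/6.132e+04^0.9])² = 0.25/(log₁₀[0.00261 + 0.000282])² = 0.25/(-2.539)² = 0.03877.
Darcy-Weisbach: ΔP = f(L/D)(ρV²/2) = 0.03877·(2.96/0.0703)·(1020·1.026²/2) = 0.03877·42.11·537.1 = 876.8 Pa.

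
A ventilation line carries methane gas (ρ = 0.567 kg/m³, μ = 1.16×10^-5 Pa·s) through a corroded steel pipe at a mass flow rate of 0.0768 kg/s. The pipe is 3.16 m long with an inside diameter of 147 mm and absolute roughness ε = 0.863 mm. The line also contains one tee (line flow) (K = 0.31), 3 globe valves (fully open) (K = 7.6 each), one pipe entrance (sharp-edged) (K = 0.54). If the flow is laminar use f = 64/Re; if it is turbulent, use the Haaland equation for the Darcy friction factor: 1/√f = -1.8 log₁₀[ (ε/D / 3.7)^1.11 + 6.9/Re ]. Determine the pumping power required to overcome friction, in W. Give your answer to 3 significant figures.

A = πD²/4 = π(0.147)²/4 = 0.01697 m²; mean velocity V = ṁ/(ρA) = 0.0768/(0.567 · 0.01697) = 7.981 m/s.
Reynolds number Re = ρVD/μ = 0.567 · 7.981 · 0.147 / 1.16e-05 = 5.735e+04.
Re > 4000 → turbulent. Relative roughness ε/D = 0.000863/0.147 = 0.00587. Haaland: 1/√f = -1.8 log₁₀[(0.00587/3.7)^1.11 + 6.9/5.735e+04] = -1.8 log₁₀[0.000781 + 0.00012] = 5.481, so f = 0.03328.
Total minor-loss coefficient ΣK = 1·0.31 + 3·7.6 + 1·0.54 = 23.6.
ΔP = [f·L/D + ΣK]·(ρV²/2) = [0.03328·3.16/0.147 + 23.6]·(0.567·7.981²/2) = [0.7155 + 23.6]·18.06 = 440 Pa.
Q = ṁ/ρ = 0.0768/0.567 = 0.1354 m³/s.
Pumping power P = QΔP = 0.1354·440 = 59.60 W = 59.6 W.

P ≈ 59.6 W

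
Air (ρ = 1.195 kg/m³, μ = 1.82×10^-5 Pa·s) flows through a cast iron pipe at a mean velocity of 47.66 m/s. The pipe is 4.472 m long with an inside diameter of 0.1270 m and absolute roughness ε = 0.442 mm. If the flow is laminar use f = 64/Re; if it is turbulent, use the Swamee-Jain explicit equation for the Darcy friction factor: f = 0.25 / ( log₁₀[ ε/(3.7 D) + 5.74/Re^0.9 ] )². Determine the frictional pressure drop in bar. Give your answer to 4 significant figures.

Reynolds number Re = ρVD/μ = 1.195 · 47.66 · 0.127 / 1.82e-05 = 3.974e+05.
Re > 4000 → turbulent. Relative roughness ε/D = 0.000442/0.127 = 0.00348. Swamee-Jain: f = 0.25/(log₁₀[0.00348/3.7 + 5.74/3.974e+05^0.9])² = 0.25/(log₁₀[0.000941 + 5.24e-05])² = 0.25/(-3.003)² = 0.02772.
Darcy-Weisbach: ΔP = f(L/D)(ρV²/2) = 0.02772·(4.472/0.127)·(1.195·47.66²/2) = 0.02772·35.21·1357 = 1325 Pa.
ΔP = 1325 Pa = 0.01325 bar.

ΔP ≈ 0.01325 bar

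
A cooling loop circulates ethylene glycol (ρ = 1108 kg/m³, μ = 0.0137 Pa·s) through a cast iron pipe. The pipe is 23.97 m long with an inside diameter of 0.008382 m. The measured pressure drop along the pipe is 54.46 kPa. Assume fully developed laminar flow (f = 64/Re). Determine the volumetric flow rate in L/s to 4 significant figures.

Q ≈ 0.02009 L/s

For laminar flow, f = 64/Re with Re = ρVD/μ, so Darcy-Weisbach reduces to ΔP = 32μLV/D². Solving for V: V = ΔP·D²/(32μL) = 5.446e+04·(0.008382)²/(32·0.0137·23.97) = 0.3641 m/s.
Check: Re = ρVD/μ = 1108·0.3641·0.008382/0.0137 = 246.8 < 2300, so the laminar assumption holds.
Q = V·A = 0.3641·(π/4·0.008382²) = 2.009e-05 m³/s = 0.02009 L/s.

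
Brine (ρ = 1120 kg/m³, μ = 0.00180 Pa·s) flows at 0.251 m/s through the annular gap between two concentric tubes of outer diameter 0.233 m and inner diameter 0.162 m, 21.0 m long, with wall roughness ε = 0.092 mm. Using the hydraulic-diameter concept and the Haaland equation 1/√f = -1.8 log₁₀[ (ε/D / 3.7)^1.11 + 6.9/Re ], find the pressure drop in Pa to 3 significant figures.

ΔP ≈ 332 Pa

Hydraulic diameter D_h = 4A/P = D_o - D_i = 0.233 - 0.162 = 0.071 m.
Re = ρVD_h/μ = 1120·0.251·0.071/0.0018 = 1.109e+04.
ε/D_h = 9.2e-05/0.071 = 0.0013; Haaland gives 1/√f = -1.8 log₁₀[0.000146+0.000622] = 5.606, so f = 0.03182.
ΔP = f(L/D_h)(ρV²/2) = 0.03182·21/0.071·35.28 = 332 Pa.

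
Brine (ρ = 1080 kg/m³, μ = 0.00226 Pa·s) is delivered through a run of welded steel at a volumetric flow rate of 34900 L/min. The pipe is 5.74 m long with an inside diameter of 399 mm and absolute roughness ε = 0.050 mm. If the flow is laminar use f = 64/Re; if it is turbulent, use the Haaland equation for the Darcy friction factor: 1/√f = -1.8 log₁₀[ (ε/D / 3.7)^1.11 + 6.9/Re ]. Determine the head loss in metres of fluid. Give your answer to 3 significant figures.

h_f ≈ 0.219 m

Q = 34900 L/min = 34900/60000 = 0.5817 m³/s.
Cross-sectional area A = πD²/4 = π(0.399)²/4 = 0.125 m²; mean velocity V = Q/A = 0.5817/0.125 = 4.652 m/s.
Reynolds number Re = ρVD/μ = 1080 · 4.652 · 0.399 / 0.00226 = 8.87e+05.
Re > 4000 → turbulent. Relative roughness ε/D = 5e-05/0.399 = 0.000125. Haaland: 1/√f = -1.8 log₁₀[(0.000125/3.7)^1.11 + 6.9/8.87e+05] = -1.8 log₁₀[1.09e-05 + 7.78e-06] = 8.511, so f = 0.01381.
Darcy-Weisbach: ΔP = f(L/D)(ρV²/2) = 0.01381·(5.74/0.399)·(1080·4.652²/2) = 0.01381·14.39·1.169e+04 = 2321 Pa.
Head loss h_f = ΔP/(ρg) = 2321/(1080·9.81) = 0.219 m.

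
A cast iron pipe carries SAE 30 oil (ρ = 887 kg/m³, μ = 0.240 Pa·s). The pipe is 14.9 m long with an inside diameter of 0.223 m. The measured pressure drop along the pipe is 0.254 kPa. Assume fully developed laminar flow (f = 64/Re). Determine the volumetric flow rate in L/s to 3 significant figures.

For laminar flow, f = 64/Re with Re = ρVD/μ, so Darcy-Weisbach reduces to ΔP = 32μLV/D². Solving for V: V = ΔP·D²/(32μL) = 254·(0.223)²/(32·0.24·14.9) = 0.1104 m/s.
Check: Re = ρVD/μ = 887·0.1104·0.223/0.24 = 90.97 < 2300, so the laminar assumption holds.
Q = V·A = 0.1104·(π/4·0.223²) = 0.004311 m³/s = 4.31 L/s.

Q ≈ 4.31 L/s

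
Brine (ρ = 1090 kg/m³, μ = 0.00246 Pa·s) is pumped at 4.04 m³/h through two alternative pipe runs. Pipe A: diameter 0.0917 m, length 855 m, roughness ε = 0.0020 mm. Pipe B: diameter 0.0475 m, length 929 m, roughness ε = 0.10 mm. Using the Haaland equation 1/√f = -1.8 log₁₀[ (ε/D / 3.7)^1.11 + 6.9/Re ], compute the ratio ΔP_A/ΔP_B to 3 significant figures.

ΔP_A/ΔP_B ≈ 0.0370

Pipe A: V = Q/A = 0.001122/0.006604 = 0.1699 m/s; Re = 6904; ε/D = 2.18e-05; Haaland → f = 0.0343; ΔP_A = f(L/D)(ρV²/2) = 5033 Pa.
Pipe B: V = Q/A = 0.001122/0.001772 = 0.6333 m/s; Re = 1.333e+04; ε/D = 0.00211; Haaland → f = 0.03181; ΔP_B = f(L/D)(ρV²/2) = 1.36e+05 Pa.
ΔP_A/ΔP_B = 5033/1.36e+05 = 0.0370.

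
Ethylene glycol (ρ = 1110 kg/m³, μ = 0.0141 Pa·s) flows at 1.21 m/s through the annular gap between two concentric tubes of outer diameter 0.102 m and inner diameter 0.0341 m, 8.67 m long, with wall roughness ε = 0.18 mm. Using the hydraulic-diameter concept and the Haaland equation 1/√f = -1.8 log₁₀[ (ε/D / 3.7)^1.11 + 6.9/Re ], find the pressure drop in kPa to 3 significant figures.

Hydraulic diameter D_h = 4A/P = D_o - D_i = 0.102 - 0.0341 = 0.0679 m.
Re = ρVD_h/μ = 1110·1.21·0.0679/0.0141 = 6468.
ε/D_h = 0.00018/0.0679 = 0.00265; Haaland gives 1/√f = -1.8 log₁₀[0.000323+0.00107] = 5.143, so f = 0.03781.
ΔP = f(L/D_h)(ρV²/2) = 0.03781·8.67/0.0679·812.6 = 3923 Pa.
ΔP = 3.92 kPa.

ΔP ≈ 3.92 kPa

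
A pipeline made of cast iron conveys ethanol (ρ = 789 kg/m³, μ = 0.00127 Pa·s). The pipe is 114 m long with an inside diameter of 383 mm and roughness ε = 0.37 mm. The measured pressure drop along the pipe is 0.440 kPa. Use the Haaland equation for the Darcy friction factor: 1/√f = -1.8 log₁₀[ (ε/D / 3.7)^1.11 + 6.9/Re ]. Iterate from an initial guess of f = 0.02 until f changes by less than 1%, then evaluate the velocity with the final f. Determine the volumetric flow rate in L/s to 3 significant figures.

Q ≈ 47.7 L/s

Rearranging Darcy-Weisbach: V = √(2·ΔP·D/(f·L·ρ)). With ε/D = 0.00037/0.383 = 0.000966, iterate starting from f = 0.02:
  f = 0.02 → V = √(2·440·0.383/(0.02·114·789)) = 0.4328 m/s; Re = ρVD/μ = 1.03e+05; f → 0.02179
  f = 0.02179 → V = 0.4147 m/s; Re = 9.867e+04; f → 0.02187
Converged (Δf/f < 1%). With the final f = 0.02187: V = √(2·440·0.383/(0.02187·114·789)) = 0.4139 m/s.
Q = V·A = 0.4139·(π/4·0.383²) = 0.04768 m³/s = 47.7 L/s.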